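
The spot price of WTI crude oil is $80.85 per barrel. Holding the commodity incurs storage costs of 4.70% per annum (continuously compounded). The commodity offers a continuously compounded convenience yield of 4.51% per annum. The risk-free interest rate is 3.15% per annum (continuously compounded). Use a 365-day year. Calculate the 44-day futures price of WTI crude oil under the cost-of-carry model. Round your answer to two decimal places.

$81.18 per barrel

Net carry = r + u − y = 0.0315 + 0.0470 − 0.0451 = 0.0334
F = S·e^((r+u−y)T) = 80.85 · e^(0.0334 × 44/365) = 80.85 · e^0.004026
= 80.85 × 1.004034 = $81.18 per barrel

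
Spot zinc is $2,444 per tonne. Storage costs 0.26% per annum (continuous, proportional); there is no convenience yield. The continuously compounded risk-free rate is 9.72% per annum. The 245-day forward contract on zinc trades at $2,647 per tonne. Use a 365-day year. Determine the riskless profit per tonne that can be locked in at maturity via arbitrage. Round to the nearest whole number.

$34 per tonne

Fair forward: F* = S·e^(carry·T), with carry = (r + u) = 0.0972 + 0.0026 = 0.0998
F* = 2444 · e^(0.0998 × 245/365) = 2444 · e^0.066989 = 2444 × 1.069284 = $2613.3301
Market $2647 > fair $2613.3301: forward overpriced → cash-and-carry (buy spot, short the forward).
At maturity, profit = |F_mkt − F*| = |2647 − 2613.3301| = $34 per tonne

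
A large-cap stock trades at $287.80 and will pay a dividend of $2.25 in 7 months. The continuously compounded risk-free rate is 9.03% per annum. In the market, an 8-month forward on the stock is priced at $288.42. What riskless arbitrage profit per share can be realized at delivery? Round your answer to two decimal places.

PV(dividends) I = 2.25·e^(−0.0903·7/12) = 2.1345
Fair forward F* = (S − I)·e^(rT) = (287.80 − 2.1345)·e^0.060200 = 285.6655 × 1.062049 = 303.3908
Market $288.42 < fair 303.3908: forward underpriced → reverse cash-and-carry (short the stock, invest proceeds at r, pay the dividends, go long the forward).
Profit at T = |F_mkt − F*| = |288.42 − 303.3908| = $14.97 per share

$14.97 per share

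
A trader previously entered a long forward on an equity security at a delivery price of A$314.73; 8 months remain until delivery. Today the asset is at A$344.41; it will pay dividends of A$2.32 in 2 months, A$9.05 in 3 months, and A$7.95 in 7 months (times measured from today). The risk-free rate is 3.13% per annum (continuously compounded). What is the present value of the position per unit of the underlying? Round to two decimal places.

A$17.09

PV(remaining dividends) I = 2.32·e^(−0.0313·2/12) + 9.05·e^(−0.0313·3/12) + 7.95·e^(−0.0313·7/12) = 19.0936
Current forward F = (S − I)·e^(rT) = (344.41 − 19.0936)·e^(0.0313·8/12) = 325.3164 × 1.021086 = 332.1760
Value (long) = (F − K)·e^(−rT) = (332.1760 − 314.73) × 0.979350 = 17.0857
Value = A$17.09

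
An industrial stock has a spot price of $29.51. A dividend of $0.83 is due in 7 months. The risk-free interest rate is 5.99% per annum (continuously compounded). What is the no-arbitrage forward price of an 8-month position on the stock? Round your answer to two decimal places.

$29.88

PV(dividends) I = 0.83·e^(−0.0599·7/12)
I = 0.8015
F = (S − I)·e^(rT) = (29.51 − 0.8015) · e^(0.0599·8/12)
= 28.7085 · e^0.039933 = 28.7085 × 1.040741 = $29.88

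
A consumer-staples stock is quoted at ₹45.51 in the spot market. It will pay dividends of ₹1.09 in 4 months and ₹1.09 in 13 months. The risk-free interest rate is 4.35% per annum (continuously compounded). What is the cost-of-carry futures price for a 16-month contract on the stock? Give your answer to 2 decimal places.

₹45.99

PV(dividends) I = 1.09·e^(−0.0435·4/12) + 1.09·e^(−0.0435·13/12)
I = 1.0743 + 1.0398 = 2.1141
F = (S − I)·e^(rT) = (45.51 − 2.1141) · e^(0.0435·16/12)
= 43.3959 · e^0.058000 = 43.3959 × 1.059715 = ₹45.99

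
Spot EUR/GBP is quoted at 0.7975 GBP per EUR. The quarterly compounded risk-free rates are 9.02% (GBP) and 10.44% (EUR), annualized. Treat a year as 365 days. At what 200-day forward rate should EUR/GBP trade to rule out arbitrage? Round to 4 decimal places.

0.7915

By covered interest parity, F = S · (1+r_GBP/4)^(4T) / (1+r_EUR/4)^(4T)
= 0.7975 × 1.050090 / 1.058097 = 0.7975 × 0.992433
F = 0.7915 GBP per EUR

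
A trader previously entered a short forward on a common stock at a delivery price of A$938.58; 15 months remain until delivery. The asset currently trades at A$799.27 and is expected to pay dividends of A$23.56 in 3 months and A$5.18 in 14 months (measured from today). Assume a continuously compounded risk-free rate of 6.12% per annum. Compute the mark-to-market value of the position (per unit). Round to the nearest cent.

PV(remaining dividends) I = 23.56·e^(−0.0612·3/12) + 5.18·e^(−0.0612·14/12) = 28.0253
Current forward F = (S − I)·e^(rT) = (799.27 − 28.0253)·e^(0.0612·15/12) = 771.2447 × 1.079502 = 832.5602
Value (long) = (F − K)·e^(−rT) = (832.5602 − 938.58) × 0.926353 = -98.2118
Short position value = −(long value) = A$98.21

A$98.21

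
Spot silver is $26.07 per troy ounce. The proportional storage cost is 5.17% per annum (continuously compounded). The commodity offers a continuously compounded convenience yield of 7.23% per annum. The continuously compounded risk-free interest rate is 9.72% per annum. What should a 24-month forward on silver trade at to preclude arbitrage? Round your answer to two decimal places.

$30.39 per troy ounce

Net carry = r + u − y = 0.0972 + 0.0517 − 0.0723 = 0.0766
F = S·e^((r+u−y)T) = 26.07 · e^(0.0766 × 24/12) = 26.07 · e^0.153200
= 26.07 × 1.165558 = $30.39 per troy ounce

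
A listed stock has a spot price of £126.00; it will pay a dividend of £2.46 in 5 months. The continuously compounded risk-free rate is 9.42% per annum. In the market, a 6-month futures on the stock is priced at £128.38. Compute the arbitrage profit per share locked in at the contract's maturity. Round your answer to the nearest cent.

PV(dividends) I = 2.46·e^(−0.0942·5/12) = 2.3653
Fair futures F* = (S − I)·e^(rT) = (126.00 − 2.3653)·e^0.047100 = 123.6347 × 1.048227 = 129.5972
Market £128.38 < fair 129.5972: forward underpriced → reverse cash-and-carry (short the stock, invest proceeds at r, pay the dividends, go long the forward).
Profit at T = |F_mkt − F*| = |128.38 − 129.5972| = £1.22 per share

£1.22 per share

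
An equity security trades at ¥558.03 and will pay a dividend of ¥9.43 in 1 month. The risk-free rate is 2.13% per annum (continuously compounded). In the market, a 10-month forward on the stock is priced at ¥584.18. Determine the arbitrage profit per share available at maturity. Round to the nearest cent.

¥25.74 per share

PV(dividends) I = 9.43·e^(−0.0213·1/12) = 9.4133
Fair forward F* = (S − I)·e^(rT) = (558.03 − 9.4133)·e^0.017750 = 548.6167 × 1.017908 = 558.4413
Market ¥584.18 > fair 558.4413: forward overpriced → cash-and-carry (borrow at r, buy the stock and collect the dividends, short the forward).
Profit at T = |F_mkt − F*| = |584.18 − 558.4413| = ¥25.74 per share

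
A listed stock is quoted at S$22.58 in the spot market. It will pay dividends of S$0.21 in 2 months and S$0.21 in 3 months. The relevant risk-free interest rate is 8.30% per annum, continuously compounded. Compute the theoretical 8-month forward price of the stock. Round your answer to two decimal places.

PV(dividends) I = 0.21·e^(−0.0830·2/12) + 0.21·e^(−0.0830·3/12)
I = 0.2071 + 0.2057 = 0.4128
F = (S − I)·e^(rT) = (22.58 − 0.4128) · e^(0.0830·8/12)
= 22.1672 · e^0.055333 = 22.1672 × 1.056893 = S$23.43

S$23.43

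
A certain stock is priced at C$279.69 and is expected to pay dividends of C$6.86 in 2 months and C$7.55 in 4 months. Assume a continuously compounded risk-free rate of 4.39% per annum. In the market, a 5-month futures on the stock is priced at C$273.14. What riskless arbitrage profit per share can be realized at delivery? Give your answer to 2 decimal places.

C$2.80 per share

PV(dividends) I = 6.86·e^(−0.0439·2/12) + 7.55·e^(−0.0439·4/12) = 14.2503
Fair futures F* = (S − I)·e^(rT) = (279.69 − 14.2503)·e^0.018292 = 265.4397 × 1.018460 = 270.3397
Market C$273.14 > fair 270.3397: forward overpriced → cash-and-carry (borrow at r, buy the stock and collect the dividends, short the forward).
Profit at T = |F_mkt − F*| = |273.14 − 270.3397| = C$2.80 per share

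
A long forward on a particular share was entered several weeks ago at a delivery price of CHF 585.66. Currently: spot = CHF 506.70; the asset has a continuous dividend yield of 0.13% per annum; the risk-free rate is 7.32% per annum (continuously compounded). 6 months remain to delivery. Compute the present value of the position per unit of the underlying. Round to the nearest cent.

Current fair forward for the remaining 6 months: F = S·e^((r − q)·T), (r − q) = 0.0732 − 0.0013 = 0.0719
F = 506.70 · e^(0.0719 × 6/12) = 506.70 × 1.036604 = 525.2472
Value of long forward = (F − K)·e^(−rT) = (525.2472 − 585.66) · e^(−0.0732·6/12)
= -60.4128 × 0.964062 = -58.24

-CHF 58.24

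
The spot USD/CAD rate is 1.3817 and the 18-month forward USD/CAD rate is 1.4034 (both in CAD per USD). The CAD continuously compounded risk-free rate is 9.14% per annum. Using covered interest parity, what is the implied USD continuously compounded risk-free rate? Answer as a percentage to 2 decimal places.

8.10%

F = S·e^((r_CAD − r_USD)T) ⇒ r_USD = r_CAD − ln(F/S)/T
ln(1.4034/1.3817) = 0.015583; /(18/12) = 0.010389
r_USD = 0.0914 − 0.010389 = 0.081011
r_USD = 8.10%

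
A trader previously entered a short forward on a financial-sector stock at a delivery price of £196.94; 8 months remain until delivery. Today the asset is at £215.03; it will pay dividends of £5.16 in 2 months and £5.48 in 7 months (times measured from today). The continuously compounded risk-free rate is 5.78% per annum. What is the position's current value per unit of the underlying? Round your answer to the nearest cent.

PV(remaining dividends) I = 5.16·e^(−0.0578·2/12) + 5.48·e^(−0.0578·7/12) = 10.4088
Current forward F = (S − I)·e^(rT) = (215.03 − 10.4088)·e^(0.0578·8/12) = 204.6212 × 1.039285 = 212.6597
Value (long) = (F − K)·e^(−rT) = (212.6597 − 196.94) × 0.962200 = 15.1255
Short position value = −(long value) = -£15.13

-£15.13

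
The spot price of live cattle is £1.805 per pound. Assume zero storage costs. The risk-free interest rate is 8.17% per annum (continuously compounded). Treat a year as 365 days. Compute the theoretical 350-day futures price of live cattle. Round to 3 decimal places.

F = S·e^(rT) = 1.805 · e^(0.0817 × 350/365) = 1.805 · e^0.078342
= 1.805 × 1.081492 = £1.952 per pound

£1.952 per pound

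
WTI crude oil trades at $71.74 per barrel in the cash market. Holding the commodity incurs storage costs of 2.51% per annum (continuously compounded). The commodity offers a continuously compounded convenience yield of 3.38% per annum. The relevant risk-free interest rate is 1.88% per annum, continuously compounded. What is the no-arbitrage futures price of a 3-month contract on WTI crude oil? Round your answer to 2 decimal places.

Net carry = r + u − y = 0.0188 + 0.0251 − 0.0338 = 0.0101
F = S·e^((r+u−y)T) = 71.74 · e^(0.0101 × 3/12) = 71.74 · e^0.002525
= 71.74 × 1.002528 = $71.92 per barrel

$71.92 per barrel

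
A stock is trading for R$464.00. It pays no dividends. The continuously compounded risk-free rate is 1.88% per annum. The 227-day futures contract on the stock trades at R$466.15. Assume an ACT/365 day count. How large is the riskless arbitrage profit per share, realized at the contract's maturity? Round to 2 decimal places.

R$3.31 per share

Fair futures: F* = S·e^(carry·T), with carry = r = 0.0188
F* = 464.00 · e^(0.0188 × 227/365) = 464.00 · e^0.011692 = 464.00 × 1.011761 = R$469.4571
Market R$466.15 < fair R$469.4571: forward underpriced → reverse cash-and-carry (short spot, go long the forward).
At maturity, profit = |F_mkt − F*| = |466.15 − 469.4571| = R$3.31 per share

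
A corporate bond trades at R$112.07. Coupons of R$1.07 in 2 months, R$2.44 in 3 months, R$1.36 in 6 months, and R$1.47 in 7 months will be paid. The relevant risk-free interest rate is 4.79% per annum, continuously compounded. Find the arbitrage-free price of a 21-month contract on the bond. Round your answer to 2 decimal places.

R$115.09

PV(coupons) I = 1.07·e^(−0.0479·2/12) + 2.44·e^(−0.0479·3/12) + 1.36·e^(−0.0479·6/12) + 1.47·e^(−0.0479·7/12)
I = 1.0615 + 2.4110 + 1.3278 + 1.4295 = 6.2298
F = (S − I)·e^(rT) = (112.07 − 6.2298) · e^(0.0479·21/12)
= 105.8402 · e^0.083825 = 105.8402 × 1.087439 = R$115.09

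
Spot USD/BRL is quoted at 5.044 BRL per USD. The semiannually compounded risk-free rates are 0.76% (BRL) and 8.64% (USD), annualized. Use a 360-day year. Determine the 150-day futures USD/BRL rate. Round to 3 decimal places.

4.885

By covered interest parity, F = S · (1+r_BRL/2)^(2T) / (1+r_USD/2)^(2T)
= 5.044 × 1.003166 / 1.035873 = 5.044 × 0.968426
F = 4.885 BRL per USD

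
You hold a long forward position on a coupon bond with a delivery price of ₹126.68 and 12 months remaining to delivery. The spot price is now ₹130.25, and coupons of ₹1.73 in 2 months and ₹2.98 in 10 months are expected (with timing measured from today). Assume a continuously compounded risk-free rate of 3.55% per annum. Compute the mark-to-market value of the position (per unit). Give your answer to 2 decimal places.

PV(remaining coupons) I = 1.73·e^(−0.0355·2/12) + 2.98·e^(−0.0355·10/12) = 4.6129
Current forward F = (S − I)·e^(rT) = (130.25 − 4.6129)·e^(0.0355·12/12) = 125.6371 × 1.036138 = 130.1774
Value (long) = (F − K)·e^(−rT) = (130.1774 − 126.68) × 0.965123 = 3.3754
Value = ₹3.38

₹3.38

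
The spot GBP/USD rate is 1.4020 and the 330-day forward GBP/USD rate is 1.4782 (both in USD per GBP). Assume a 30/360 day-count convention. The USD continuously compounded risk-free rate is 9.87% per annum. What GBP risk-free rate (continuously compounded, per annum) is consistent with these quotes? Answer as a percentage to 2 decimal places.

4.10%

F = S·e^((r_USD − r_GBP)T) ⇒ r_GBP = r_USD − ln(F/S)/T
ln(1.4782/1.4020) = 0.052925; /(330/360) = 0.057736
r_GBP = 0.0987 − 0.057736 = 0.040964
r_GBP = 4.10%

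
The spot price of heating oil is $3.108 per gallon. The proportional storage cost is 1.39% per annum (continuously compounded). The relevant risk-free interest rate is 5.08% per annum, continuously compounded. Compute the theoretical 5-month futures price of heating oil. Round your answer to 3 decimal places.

$3.193 per gallon

Net carry = r + u − y = 0.0508 + 0.0139 − 0.0000 = 0.0647
F = S·e^((r+u−y)T) = 3.108 · e^(0.0647 × 5/12) = 3.108 · e^0.026958
= 3.108 × 1.027325 = $3.193 per gallon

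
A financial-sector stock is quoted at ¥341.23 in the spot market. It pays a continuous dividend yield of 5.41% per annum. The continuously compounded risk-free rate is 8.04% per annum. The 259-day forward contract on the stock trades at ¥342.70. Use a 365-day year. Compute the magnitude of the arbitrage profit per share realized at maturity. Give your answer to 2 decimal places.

Fair forward: F* = S·e^(carry·T), with carry = (r − q) = 0.0804 − 0.0541 = 0.0263
F* = 341.23 · e^(0.0263 × 259/365) = 341.23 · e^0.018662 = 341.23 × 1.018837 = ¥347.6577
Market ¥342.70 < fair ¥347.6577: forward underpriced → reverse cash-and-carry (short spot, go long the forward).
At maturity, profit = |F_mkt − F*| = |342.70 − 347.6577| = ¥4.96 per share

¥4.96 per share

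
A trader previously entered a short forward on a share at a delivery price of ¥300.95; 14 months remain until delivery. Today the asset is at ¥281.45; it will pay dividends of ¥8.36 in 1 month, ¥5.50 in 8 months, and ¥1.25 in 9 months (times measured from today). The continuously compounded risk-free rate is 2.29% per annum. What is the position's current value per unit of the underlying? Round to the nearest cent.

PV(remaining dividends) I = 8.36·e^(−0.0229·1/12) + 5.50·e^(−0.0229·8/12) + 1.25·e^(−0.0229·9/12) = 14.9894
Current forward F = (S − I)·e^(rT) = (281.45 − 14.9894)·e^(0.0229·14/12) = 266.4606 × 1.027077 = 273.6756
Value (long) = (F − K)·e^(−rT) = (273.6756 − 300.95) × 0.973637 = -26.5554
Short position value = −(long value) = ¥26.56

¥26.56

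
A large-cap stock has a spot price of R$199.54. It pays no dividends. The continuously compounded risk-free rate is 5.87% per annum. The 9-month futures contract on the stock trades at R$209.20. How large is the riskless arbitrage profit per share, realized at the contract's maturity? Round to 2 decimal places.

Fair futures: F* = S·e^(carry·T), with carry = r = 0.0587
F* = 199.54 · e^(0.0587 × 9/12) = 199.54 · e^0.044025 = 199.54 × 1.045008 = R$208.5209
Market R$209.20 > fair R$208.5209: forward overpriced → cash-and-carry (buy spot, short the forward).
At maturity, profit = |F_mkt − F*| = |209.20 − 208.5209| = R$0.68 per share

R$0.68 per share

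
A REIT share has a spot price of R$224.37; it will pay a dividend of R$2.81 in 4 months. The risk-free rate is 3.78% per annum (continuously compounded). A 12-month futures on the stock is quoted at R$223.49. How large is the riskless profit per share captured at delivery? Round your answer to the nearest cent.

PV(dividends) I = 2.81·e^(−0.0378·4/12) = 2.7748
Fair futures F* = (S − I)·e^(rT) = (224.37 − 2.7748)·e^0.037800 = 221.5952 × 1.038524 = 230.1319
Market R$223.49 < fair 230.1319: forward underpriced → reverse cash-and-carry (short the stock, invest proceeds at r, pay the dividends, go long the forward).
Profit at T = |F_mkt − F*| = |223.49 − 230.1319| = R$6.64 per share

R$6.64 per share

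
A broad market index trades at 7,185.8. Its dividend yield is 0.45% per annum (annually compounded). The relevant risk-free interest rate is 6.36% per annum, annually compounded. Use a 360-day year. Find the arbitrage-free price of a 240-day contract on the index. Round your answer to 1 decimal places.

F = S · (1+r)^T / (1+q)^T
= 7185.8 × 1.041963 / 1.002998 = 7185.8 × 1.038849
F = 7,465.0

7,465.0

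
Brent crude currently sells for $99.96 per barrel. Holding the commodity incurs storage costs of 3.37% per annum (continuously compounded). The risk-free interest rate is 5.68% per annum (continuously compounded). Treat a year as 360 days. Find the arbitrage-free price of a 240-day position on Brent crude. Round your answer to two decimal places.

$106.18 per barrel

Net carry = r + u − y = 0.0568 + 0.0337 − 0.0000 = 0.0905
F = S·e^((r+u−y)T) = 99.96 · e^(0.0905 × 240/360) = 99.96 · e^0.060333
= 99.96 × 1.062190 = $106.18 per barrel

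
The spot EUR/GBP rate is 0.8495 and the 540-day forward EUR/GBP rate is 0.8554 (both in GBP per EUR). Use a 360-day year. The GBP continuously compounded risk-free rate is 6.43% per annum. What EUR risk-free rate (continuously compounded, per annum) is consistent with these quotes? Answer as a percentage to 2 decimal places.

5.97%

F = S·e^((r_GBP − r_EUR)T) ⇒ r_EUR = r_GBP − ln(F/S)/T
ln(0.8554/0.8495) = 0.006921; /(540/360) = 0.004614
r_EUR = 0.0643 − 0.004614 = 0.059686
r_EUR = 5.97%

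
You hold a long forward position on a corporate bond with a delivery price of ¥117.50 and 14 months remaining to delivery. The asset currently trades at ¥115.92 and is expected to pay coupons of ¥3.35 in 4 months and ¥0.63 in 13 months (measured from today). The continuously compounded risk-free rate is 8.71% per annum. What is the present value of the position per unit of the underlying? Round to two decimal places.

¥5.95

PV(remaining coupons) I = 3.35·e^(−0.0871·4/12) + 0.63·e^(−0.0871·13/12) = 3.8274
Current forward F = (S − I)·e^(rT) = (115.92 − 3.8274)·e^(0.0871·14/12) = 112.0926 × 1.106959 = 124.0819
Value (long) = (F − K)·e^(−rT) = (124.0819 − 117.50) × 0.903376 = 5.9459
Value = ¥5.95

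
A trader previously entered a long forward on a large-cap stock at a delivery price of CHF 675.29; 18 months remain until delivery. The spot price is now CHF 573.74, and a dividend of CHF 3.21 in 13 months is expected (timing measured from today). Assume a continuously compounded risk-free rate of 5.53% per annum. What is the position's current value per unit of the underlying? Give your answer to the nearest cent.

PV(remaining dividends) I = 3.21·e^(−0.0553·13/12) = 3.0233
Current forward F = (S − I)·e^(rT) = (573.74 − 3.0233)·e^(0.0553·18/12) = 570.7167 × 1.086487 = 620.0763
Value (long) = (F − K)·e^(−rT) = (620.0763 − 675.29) × 0.920397 = -50.8185
Value = -CHF 50.82

-CHF 50.82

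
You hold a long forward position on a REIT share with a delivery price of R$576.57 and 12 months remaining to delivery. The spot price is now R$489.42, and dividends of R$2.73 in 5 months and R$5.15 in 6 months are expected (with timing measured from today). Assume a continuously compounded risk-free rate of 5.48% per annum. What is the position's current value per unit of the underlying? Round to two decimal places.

-R$64.08

PV(remaining dividends) I = 2.73·e^(−0.0548·5/12) + 5.15·e^(−0.0548·6/12) = 7.6792
Current forward F = (S − I)·e^(rT) = (489.42 − 7.6792)·e^(0.0548·12/12) = 481.7408 × 1.056329 = 508.8768
Value (long) = (F − K)·e^(−rT) = (508.8768 − 576.57) × 0.946674 = -64.0834
Value = -R$64.08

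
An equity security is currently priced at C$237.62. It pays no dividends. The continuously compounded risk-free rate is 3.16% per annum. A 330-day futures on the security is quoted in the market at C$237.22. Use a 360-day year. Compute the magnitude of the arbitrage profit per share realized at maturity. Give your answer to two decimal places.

C$7.38 per share

Fair futures: F* = S·e^(carry·T), with carry = r = 0.0316
F* = 237.62 · e^(0.0316 × 330/360) = 237.62 · e^0.028967 = 237.62 × 1.029391 = C$244.6039
Market C$237.22 < fair C$244.6039: forward underpriced → reverse cash-and-carry (short spot, go long the forward).
At maturity, profit = |F_mkt − F*| = |237.22 − 244.6039| = C$7.38 per share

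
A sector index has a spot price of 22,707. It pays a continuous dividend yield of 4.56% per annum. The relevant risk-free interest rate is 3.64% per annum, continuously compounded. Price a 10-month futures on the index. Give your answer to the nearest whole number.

22,534

F = S·e^((r − q)T) = 22707 · e^((0.0364 − 0.0456) × 10/12)
= 22707 · e^-0.007667 = 22707 × 0.992362
F = 22,534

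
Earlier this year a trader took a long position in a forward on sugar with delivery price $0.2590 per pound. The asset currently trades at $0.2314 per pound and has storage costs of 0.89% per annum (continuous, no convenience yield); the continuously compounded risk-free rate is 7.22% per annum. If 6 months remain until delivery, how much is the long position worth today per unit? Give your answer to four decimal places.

Current fair forward for the remaining 6 months: F = S·e^((r + u)·T), (r + u) = 0.0722 + 0.0089 = 0.0811
F = 0.2314 · e^(0.0811 × 6/12) = 0.2314 × 1.041383 = 0.2410
Value of long forward = (F − K)·e^(−rT) = (0.2410 − 0.2590) · e^(−0.0722·6/12)
= -0.0180 × 0.964544 = -0.0174

-$0.0174 per pound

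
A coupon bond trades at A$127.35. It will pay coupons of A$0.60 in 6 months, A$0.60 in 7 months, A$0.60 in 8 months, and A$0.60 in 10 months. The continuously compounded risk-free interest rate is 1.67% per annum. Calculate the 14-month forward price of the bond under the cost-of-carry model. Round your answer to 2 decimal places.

A$127.43

PV(coupons) I = 0.60·e^(−0.0167·6/12) + 0.60·e^(−0.0167·7/12) + 0.60·e^(−0.0167·8/12) + 0.60·e^(−0.0167·10/12)
I = 0.5950 + 0.5942 + 0.5934 + 0.5917 = 2.3743
F = (S − I)·e^(rT) = (127.35 − 2.3743) · e^(0.0167·14/12)
= 124.9757 · e^0.019483 = 124.9757 × 1.019674 = A$127.43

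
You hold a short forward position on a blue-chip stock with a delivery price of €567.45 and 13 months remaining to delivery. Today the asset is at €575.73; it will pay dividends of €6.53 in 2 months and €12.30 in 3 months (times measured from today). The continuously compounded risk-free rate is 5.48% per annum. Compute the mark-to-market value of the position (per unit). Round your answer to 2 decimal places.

-€22.38

PV(remaining dividends) I = 6.53·e^(−0.0548·2/12) + 12.30·e^(−0.0548·3/12) = 18.6033
Current forward F = (S − I)·e^(rT) = (575.73 − 18.6033)·e^(0.0548·13/12) = 557.1267 × 1.061164 = 591.2028
Value (long) = (F − K)·e^(−rT) = (591.2028 − 567.45) × 0.942361 = 22.3837
Short position value = −(long value) = -€22.38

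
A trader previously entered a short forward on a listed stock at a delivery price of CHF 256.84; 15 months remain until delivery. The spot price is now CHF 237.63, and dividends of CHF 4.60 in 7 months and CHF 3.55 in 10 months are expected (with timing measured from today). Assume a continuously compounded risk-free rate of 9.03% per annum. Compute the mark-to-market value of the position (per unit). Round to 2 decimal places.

-CHF 0.55

PV(remaining dividends) I = 4.60·e^(−0.0903·7/12) + 3.55·e^(−0.0903·10/12) = 7.6566
Current forward F = (S − I)·e^(rT) = (237.63 − 7.6566)·e^(0.0903·15/12) = 229.9734 × 1.119492 = 257.4534
Value (long) = (F − K)·e^(−rT) = (257.4534 − 256.84) × 0.893262 = 0.5479
Short position value = −(long value) = -CHF 0.55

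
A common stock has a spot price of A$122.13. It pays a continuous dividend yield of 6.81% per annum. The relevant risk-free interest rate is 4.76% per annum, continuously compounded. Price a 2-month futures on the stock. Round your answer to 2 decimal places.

F = S·e^((r − q)T) = 122.13 · e^((0.0476 − 0.0681) × 2/12)
= 122.13 · e^-0.003417 = 122.13 × 0.996589
F = A$121.71

A$121.71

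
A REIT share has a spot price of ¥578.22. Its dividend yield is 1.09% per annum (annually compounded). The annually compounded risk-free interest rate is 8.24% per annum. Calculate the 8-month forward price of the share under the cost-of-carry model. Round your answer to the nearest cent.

F = S · (1+r)^T / (1+q)^T
= 578.22 × 1.054205 / 1.007254 = 578.22 × 1.046613
F = ¥605.17

¥605.17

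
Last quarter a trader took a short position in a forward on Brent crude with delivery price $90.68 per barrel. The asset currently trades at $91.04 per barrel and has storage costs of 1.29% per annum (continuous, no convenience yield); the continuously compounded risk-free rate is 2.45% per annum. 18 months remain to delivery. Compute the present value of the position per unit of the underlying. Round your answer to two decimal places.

-$5.41 per barrel

Current fair forward for the remaining 18 months: F = S·e^((r + u)·T), (r + u) = 0.0245 + 0.0129 = 0.0374
F = 91.04 · e^(0.0374 × 18/12) = 91.04 × 1.057703 = 96.2933
Value of long forward = (F − K)·e^(−rT) = (96.2933 − 90.68) · e^(−0.0245·18/12)
= 5.6133 × 0.963917 = 5.41
Short position value = −(long value) = -$5.41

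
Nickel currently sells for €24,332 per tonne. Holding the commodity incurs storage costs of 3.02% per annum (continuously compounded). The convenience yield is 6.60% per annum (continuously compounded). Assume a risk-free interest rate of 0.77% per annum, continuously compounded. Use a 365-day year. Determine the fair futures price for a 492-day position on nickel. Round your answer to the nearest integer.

€23,428 per tonne

Net carry = r + u − y = 0.0077 + 0.0302 − 0.0660 = -0.0281
F = S·e^((r+u−y)T) = 24332 · e^(-0.0281 × 492/365) = 24332 · e^-0.037877
= 24332 × 0.962831 = €23,428 per tonne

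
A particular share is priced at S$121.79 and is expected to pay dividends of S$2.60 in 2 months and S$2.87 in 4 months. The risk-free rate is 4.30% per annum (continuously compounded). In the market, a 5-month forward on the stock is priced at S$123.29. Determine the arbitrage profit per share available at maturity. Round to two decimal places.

PV(dividends) I = 2.60·e^(−0.0430·2/12) + 2.87·e^(−0.0430·4/12) = 5.4106
Fair forward F* = (S − I)·e^(rT) = (121.79 − 5.4106)·e^0.017917 = 116.3794 × 1.018078 = 118.4833
Market S$123.29 > fair 118.4833: forward overpriced → cash-and-carry (borrow at r, buy the stock and collect the dividends, short the forward).
Profit at T = |F_mkt − F*| = |123.29 − 118.4833| = S$4.81 per share

S$4.81 per share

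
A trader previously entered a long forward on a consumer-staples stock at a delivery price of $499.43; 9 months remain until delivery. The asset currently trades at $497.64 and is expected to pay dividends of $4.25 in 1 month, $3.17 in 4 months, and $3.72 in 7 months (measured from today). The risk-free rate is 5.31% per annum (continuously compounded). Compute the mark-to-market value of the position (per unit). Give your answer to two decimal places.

$6.76

PV(remaining dividends) I = 4.25·e^(−0.0531·1/12) + 3.17·e^(−0.0531·4/12) + 3.72·e^(−0.0531·7/12) = 10.9522
Current forward F = (S − I)·e^(rT) = (497.64 − 10.9522)·e^(0.0531·9/12) = 486.6878 × 1.040629 = 506.4614
Value (long) = (F − K)·e^(−rT) = (506.4614 − 499.43) × 0.960958 = 6.7569
Value = $6.76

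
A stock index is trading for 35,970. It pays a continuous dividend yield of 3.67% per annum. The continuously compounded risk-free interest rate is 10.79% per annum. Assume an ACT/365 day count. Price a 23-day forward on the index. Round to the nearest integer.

36,132

F = S·e^((r − q)T) = 35970 · e^((0.1079 − 0.0367) × 23/365)
= 35970 · e^0.004487 = 35970 × 1.004497
F = 36,132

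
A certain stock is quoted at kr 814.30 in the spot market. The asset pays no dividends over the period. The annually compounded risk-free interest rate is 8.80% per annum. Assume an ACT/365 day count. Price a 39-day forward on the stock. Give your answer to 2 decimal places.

F = S · (1+r)^T
= 814.30 × 1.009053
F = kr 821.67

kr 821.67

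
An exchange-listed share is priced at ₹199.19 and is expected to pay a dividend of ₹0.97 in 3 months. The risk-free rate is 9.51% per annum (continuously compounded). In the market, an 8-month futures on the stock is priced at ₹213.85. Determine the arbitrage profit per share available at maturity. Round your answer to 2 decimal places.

PV(dividends) I = 0.97·e^(−0.0951·3/12) = 0.9472
Fair futures F* = (S − I)·e^(rT) = (199.19 − 0.9472)·e^0.063400 = 198.2428 × 1.065453 = 211.2184
Market ₹213.85 > fair 211.2184: forward overpriced → cash-and-carry (borrow at r, buy the stock and collect the dividends, short the forward).
Profit at T = |F_mkt − F*| = |213.85 − 211.2184| = ₹2.63 per share

₹2.63 per share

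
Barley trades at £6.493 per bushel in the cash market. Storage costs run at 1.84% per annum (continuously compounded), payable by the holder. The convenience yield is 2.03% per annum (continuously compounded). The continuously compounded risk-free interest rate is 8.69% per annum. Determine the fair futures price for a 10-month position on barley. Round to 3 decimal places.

Net carry = r + u − y = 0.0869 + 0.0184 − 0.0203 = 0.0850
F = S·e^((r+u−y)T) = 6.493 · e^(0.0850 × 10/12) = 6.493 · e^0.070833
= 6.493 × 1.073402 = £6.970 per bushel

£6.970 per bushel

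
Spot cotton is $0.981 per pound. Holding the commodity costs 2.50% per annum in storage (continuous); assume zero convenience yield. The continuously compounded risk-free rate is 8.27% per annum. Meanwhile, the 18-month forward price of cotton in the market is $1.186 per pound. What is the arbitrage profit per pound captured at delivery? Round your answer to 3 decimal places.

$0.033 per pound

Fair forward: F* = S·e^(carry·T), with carry = (r + u) = 0.0827 + 0.0250 = 0.1077
F* = 0.981 · e^(0.1077 × 18/12) = 0.981 · e^0.161550 = 0.981 × 1.175331 = $1.1530
Market $1.186 > fair $1.1530: forward overpriced → cash-and-carry (buy spot, short the forward).
At maturity, profit = |F_mkt − F*| = |1.186 − 1.1530| = $0.033 per pound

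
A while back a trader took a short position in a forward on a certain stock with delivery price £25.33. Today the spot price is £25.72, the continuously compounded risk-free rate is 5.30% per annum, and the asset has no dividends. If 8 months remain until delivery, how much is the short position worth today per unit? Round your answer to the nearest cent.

-£1.27

Current fair forward for the remaining 8 months: F = S·e^(r·T), r = 0.0530
F = 25.72 · e^(0.0530 × 8/12) = 25.72 × 1.035965 = 26.6450
Value of long forward = (F − K)·e^(−rT) = (26.6450 − 25.33) · e^(−0.0530·8/12)
= 1.3150 × 0.965284 = 1.27
Short position value = −(long value) = -£1.27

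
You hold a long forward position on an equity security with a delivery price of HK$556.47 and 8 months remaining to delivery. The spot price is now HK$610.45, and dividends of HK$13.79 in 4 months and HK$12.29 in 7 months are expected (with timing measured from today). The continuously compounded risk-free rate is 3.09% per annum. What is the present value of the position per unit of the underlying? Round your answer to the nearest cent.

HK$39.61

PV(remaining dividends) I = 13.79·e^(−0.0309·4/12) + 12.29·e^(−0.0309·7/12) = 25.7191
Current forward F = (S − I)·e^(rT) = (610.45 − 25.7191)·e^(0.0309·8/12) = 584.7309 × 1.020814 = 596.9015
Value (long) = (F − K)·e^(−rT) = (596.9015 − 556.47) × 0.979611 = 39.6071
Value = HK$39.61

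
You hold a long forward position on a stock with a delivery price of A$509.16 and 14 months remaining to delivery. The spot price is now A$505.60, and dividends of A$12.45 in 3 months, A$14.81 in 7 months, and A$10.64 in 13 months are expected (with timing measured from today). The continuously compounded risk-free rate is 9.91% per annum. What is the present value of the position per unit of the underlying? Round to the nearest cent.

PV(remaining dividends) I = 12.45·e^(−0.0991·3/12) + 14.81·e^(−0.0991·7/12) + 10.64·e^(−0.0991·13/12) = 35.6804
Current forward F = (S − I)·e^(rT) = (505.60 − 35.6804)·e^(0.0991·14/12) = 469.9196 × 1.122565 = 527.5153
Value (long) = (F − K)·e^(−rT) = (527.5153 − 509.16) × 0.890817 = 16.3512
Value = A$16.35

A$16.35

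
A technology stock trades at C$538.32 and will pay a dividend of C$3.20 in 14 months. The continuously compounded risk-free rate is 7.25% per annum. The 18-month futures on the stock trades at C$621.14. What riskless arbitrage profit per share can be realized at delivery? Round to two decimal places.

C$24.25 per share

PV(dividends) I = 3.20·e^(−0.0725·14/12) = 2.9405
Fair futures F* = (S − I)·e^(rT) = (538.32 − 2.9405)·e^0.108750 = 535.3795 × 1.114884 = 596.8860
Market C$621.14 > fair 596.8860: forward overpriced → cash-and-carry (borrow at r, buy the stock and collect the dividends, short the forward).
Profit at T = |F_mkt − F*| = |621.14 − 596.8860| = C$24.25 per share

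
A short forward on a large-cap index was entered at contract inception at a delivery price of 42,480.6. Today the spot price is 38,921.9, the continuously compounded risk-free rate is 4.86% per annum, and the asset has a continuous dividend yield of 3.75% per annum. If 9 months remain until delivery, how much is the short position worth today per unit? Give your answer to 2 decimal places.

Current fair forward for the remaining 9 months: F = S·e^((r − q)·T), (r − q) = 0.0486 − 0.0375 = 0.0111
F = 38921.9 · e^(0.0111 × 9/12) = 38921.9 × 1.00835975 = 39247.2774
Value of long forward = (F − K)·e^(−rT) = (39247.2774 − 42480.6) · e^(−0.0486·9/12)
= -3233.3226 × 0.96420630 = -3117.59
Short position value = −(long value) = 3117.59

3117.59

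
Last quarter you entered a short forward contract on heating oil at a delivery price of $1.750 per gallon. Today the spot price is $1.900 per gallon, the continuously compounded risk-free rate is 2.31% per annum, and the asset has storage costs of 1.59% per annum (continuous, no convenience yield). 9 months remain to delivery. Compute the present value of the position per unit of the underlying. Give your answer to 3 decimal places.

-$0.203 per gallon

Current fair forward for the remaining 9 months: F = S·e^((r + u)·T), (r + u) = 0.0231 + 0.0159 = 0.0390
F = 1.900 · e^(0.0390 × 9/12) = 1.900 × 1.029682 = 1.9564
Value of long forward = (F − K)·e^(−rT) = (1.9564 − 1.750) · e^(−0.0231·9/12)
= 0.2064 × 0.982824 = 0.203
Short position value = −(long value) = -$0.203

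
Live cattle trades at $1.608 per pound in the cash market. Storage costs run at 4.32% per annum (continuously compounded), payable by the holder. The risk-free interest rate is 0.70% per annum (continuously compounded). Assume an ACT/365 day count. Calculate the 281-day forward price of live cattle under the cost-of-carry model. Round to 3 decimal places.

Net carry = r + u − y = 0.0070 + 0.0432 − 0.0000 = 0.0502
F = S·e^((r+u−y)T) = 1.608 · e^(0.0502 × 281/365) = 1.608 · e^0.038647
= 1.608 × 1.039404 = $1.671 per pound

$1.671 per pound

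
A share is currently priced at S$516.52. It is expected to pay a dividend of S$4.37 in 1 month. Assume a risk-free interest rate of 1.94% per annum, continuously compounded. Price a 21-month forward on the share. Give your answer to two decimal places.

S$529.84

PV(dividends) I = 4.37·e^(−0.0194·1/12)
I = 4.3629
F = (S − I)·e^(rT) = (516.52 − 4.3629) · e^(0.0194·21/12)
= 512.1571 · e^0.033950 = 512.1571 × 1.034533 = S$529.84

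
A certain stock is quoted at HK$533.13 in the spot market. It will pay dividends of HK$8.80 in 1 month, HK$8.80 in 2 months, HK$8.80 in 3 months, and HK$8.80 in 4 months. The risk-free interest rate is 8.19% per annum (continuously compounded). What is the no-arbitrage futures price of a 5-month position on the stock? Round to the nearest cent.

HK$515.83

PV(dividends) I = 8.80·e^(−0.0819·1/12) + 8.80·e^(−0.0819·2/12) + 8.80·e^(−0.0819·3/12) + 8.80·e^(−0.0819·4/12)
I = 8.7401 + 8.6807 + 8.6217 + 8.5630 = 34.6055
F = (S − I)·e^(rT) = (533.13 − 34.6055) · e^(0.0819·5/12)
= 498.5245 · e^0.034125 = 498.5245 × 1.034714 = HK$515.83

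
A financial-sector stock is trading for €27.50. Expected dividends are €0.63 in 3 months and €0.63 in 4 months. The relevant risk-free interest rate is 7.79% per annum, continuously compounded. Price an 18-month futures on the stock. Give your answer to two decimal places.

€29.52

PV(dividends) I = 0.63·e^(−0.0779·3/12) + 0.63·e^(−0.0779·4/12)
I = 0.6178 + 0.6139 = 1.2317
F = (S − I)·e^(rT) = (27.50 − 1.2317) · e^(0.0779·18/12)
= 26.2683 · e^0.116850 = 26.2683 × 1.123951 = €29.52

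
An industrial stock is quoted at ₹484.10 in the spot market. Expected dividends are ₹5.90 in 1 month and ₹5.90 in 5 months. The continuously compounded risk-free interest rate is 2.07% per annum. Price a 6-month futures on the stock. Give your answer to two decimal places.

PV(dividends) I = 5.90·e^(−0.0207·1/12) + 5.90·e^(−0.0207·5/12)
I = 5.8898 + 5.8493 = 11.7391
F = (S − I)·e^(rT) = (484.10 − 11.7391) · e^(0.0207·6/12)
= 472.3609 · e^0.010350 = 472.3609 × 1.010404 = ₹477.28

₹477.28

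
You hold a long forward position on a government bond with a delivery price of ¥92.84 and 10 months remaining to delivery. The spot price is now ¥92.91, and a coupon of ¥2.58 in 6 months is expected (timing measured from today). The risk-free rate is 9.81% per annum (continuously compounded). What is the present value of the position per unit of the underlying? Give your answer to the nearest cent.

PV(remaining coupons) I = 2.58·e^(−0.0981·6/12) = 2.4565
Current forward F = (S − I)·e^(rT) = (92.91 − 2.4565)·e^(0.0981·10/12) = 90.4535 × 1.085184 = 98.1587
Value (long) = (F − K)·e^(−rT) = (98.1587 − 92.84) × 0.921502 = 4.9012
Value = ¥4.90

¥4.90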